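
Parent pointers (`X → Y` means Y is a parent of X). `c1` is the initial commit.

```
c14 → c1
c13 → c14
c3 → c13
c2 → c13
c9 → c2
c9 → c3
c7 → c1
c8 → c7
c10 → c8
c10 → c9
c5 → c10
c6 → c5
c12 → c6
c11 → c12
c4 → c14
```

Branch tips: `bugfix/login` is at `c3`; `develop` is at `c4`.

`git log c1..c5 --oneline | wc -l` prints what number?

Reachable from c5: {c1, c10, c13, c14, c2, c3, c5, c7, c8, c9}.
Reachable from c1: {c1}.
In c5's history but not c1's: {c10, c13, c14, c2, c3, c5, c7, c8, c9} — 9 commits.

9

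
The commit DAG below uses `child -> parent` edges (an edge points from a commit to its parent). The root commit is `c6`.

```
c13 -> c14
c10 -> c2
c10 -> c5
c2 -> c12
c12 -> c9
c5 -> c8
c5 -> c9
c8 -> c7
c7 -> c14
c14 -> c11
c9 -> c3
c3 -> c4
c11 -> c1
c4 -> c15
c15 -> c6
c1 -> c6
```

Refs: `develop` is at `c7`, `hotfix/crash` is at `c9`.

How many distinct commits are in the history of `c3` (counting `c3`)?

4

Walking parent pointers from c3: reachable set = {c15, c3, c4, c6}.
That is 4 commits.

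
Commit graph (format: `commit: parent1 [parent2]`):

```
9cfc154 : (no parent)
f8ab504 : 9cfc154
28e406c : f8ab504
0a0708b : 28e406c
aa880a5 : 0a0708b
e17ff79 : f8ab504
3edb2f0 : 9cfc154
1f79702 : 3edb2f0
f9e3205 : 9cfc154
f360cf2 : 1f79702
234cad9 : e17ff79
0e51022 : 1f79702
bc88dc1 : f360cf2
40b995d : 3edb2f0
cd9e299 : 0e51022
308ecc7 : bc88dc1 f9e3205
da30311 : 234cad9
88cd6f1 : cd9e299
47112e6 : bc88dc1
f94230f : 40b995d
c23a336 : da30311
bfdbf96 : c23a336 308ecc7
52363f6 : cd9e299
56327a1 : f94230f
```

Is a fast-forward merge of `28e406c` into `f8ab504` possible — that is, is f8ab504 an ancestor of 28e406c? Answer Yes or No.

A fast-forward from f8ab504 to 28e406c is possible iff f8ab504 is an ancestor of 28e406c.
Ancestors of 28e406c: {28e406c, 9cfc154, f8ab504}.
f8ab504 is among them, so fast-forward is possible.

Yes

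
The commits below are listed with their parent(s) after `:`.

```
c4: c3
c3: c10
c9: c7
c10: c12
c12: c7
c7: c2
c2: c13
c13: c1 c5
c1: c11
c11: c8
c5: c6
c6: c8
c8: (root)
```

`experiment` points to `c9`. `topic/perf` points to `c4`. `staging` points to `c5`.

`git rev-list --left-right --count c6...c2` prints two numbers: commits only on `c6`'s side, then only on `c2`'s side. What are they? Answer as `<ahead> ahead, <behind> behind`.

Reachable from c6: {c6, c8}.
Reachable from c2: {c1, c11, c13, c2, c5, c6, c8}.
Only in c6's history (ahead): {} — 0.
Only in c2's history (behind): {c1, c11, c13, c2, c5} — 5.

0 ahead, 5 behind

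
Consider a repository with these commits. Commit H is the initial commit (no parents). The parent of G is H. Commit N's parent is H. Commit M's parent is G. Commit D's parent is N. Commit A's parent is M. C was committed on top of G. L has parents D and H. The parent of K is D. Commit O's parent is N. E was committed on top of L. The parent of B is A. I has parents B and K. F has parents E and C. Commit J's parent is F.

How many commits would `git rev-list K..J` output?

6

Reachable from J: {C, D, E, F, G, H, J, L, N}.
Reachable from K: {D, H, K, N}.
In J's history but not K's: {C, E, F, G, J, L} — 6 commits.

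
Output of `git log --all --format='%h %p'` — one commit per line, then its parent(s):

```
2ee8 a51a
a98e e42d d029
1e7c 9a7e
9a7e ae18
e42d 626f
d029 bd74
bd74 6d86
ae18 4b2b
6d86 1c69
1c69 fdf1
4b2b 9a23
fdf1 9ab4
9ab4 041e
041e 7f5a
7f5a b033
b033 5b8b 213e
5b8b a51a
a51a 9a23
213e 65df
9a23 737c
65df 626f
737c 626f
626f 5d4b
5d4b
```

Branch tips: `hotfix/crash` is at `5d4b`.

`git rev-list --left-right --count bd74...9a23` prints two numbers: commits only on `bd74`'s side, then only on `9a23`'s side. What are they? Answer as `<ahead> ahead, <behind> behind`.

12 ahead, 0 behind

Reachable from bd74: {041e, 1c69, 213e, 5b8b, 5d4b, 626f, 65df, 6d86, 737c, 7f5a, 9a23, 9ab4, a51a, b033, bd74, fdf1}.
Reachable from 9a23: {5d4b, 626f, 737c, 9a23}.
Only in bd74's history (ahead): {041e, 1c69, 213e, 5b8b, 65df, 6d86, 7f5a, 9ab4, a51a, b033, bd74, fdf1} — 12.
Only in 9a23's history (behind): {} — 0.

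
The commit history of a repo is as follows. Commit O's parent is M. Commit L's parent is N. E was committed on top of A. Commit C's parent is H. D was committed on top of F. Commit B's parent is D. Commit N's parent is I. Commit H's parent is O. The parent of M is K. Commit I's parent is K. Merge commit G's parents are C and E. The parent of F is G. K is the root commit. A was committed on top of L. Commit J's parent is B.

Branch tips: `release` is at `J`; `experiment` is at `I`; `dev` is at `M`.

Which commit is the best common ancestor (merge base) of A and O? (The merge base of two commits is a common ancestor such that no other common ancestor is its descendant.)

K

Ancestors of A: {A, I, K, L, N}.
Ancestors of O: {K, M, O}.
Common ancestors: {K}.
The only common ancestor is K, so it is the merge base.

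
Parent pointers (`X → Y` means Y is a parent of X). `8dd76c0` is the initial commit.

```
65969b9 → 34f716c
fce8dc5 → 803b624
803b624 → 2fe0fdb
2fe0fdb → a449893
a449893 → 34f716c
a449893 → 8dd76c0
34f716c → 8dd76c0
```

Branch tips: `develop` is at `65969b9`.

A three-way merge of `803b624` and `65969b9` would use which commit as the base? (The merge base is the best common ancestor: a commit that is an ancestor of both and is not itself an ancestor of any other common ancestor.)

Ancestors of 803b624: {2fe0fdb, 34f716c, 803b624, 8dd76c0, a449893}.
Ancestors of 65969b9: {34f716c, 65969b9, 8dd76c0}.
Common ancestors: {34f716c, 8dd76c0}.
Among these, 34f716c is not an ancestor of any other common ancestor — it is the merge base.

34f716c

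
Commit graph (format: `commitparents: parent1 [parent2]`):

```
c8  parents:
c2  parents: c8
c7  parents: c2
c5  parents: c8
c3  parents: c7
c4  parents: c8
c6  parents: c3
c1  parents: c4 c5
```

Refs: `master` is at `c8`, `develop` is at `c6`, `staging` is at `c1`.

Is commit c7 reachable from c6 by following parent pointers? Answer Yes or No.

Ancestors of c6 (commits reachable by following parents): {c2, c3, c6, c7, c8}.
c7 is in that set, so it is an ancestor of c6.

Yes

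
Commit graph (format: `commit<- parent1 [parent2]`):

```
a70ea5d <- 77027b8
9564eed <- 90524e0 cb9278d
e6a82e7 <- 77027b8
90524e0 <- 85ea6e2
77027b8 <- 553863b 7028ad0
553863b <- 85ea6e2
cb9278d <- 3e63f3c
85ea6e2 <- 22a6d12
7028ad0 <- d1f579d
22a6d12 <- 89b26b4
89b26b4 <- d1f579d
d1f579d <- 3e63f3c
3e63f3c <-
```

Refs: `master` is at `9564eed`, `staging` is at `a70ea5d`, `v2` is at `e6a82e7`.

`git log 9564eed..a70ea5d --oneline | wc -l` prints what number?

Reachable from a70ea5d: {22a6d12, 3e63f3c, 553863b, 7028ad0, 77027b8, 85ea6e2, 89b26b4, a70ea5d, d1f579d}.
Reachable from 9564eed: {22a6d12, 3e63f3c, 85ea6e2, 89b26b4, 90524e0, 9564eed, cb9278d, d1f579d}.
In a70ea5d's history but not 9564eed's: {553863b, 7028ad0, 77027b8, a70ea5d} — 4 commits.

4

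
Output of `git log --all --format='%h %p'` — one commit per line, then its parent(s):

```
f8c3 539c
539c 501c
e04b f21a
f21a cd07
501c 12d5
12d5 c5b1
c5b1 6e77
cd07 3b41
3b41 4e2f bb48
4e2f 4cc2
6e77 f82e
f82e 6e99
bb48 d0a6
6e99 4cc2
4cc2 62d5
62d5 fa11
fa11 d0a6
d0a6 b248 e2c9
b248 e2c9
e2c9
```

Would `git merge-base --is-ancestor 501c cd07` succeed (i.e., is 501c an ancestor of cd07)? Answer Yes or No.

No

Ancestors of cd07: {3b41, 4cc2, 4e2f, 62d5, b248, bb48, cd07, d0a6, e2c9, fa11}.
501c is not in that set, so it is not an ancestor of cd07.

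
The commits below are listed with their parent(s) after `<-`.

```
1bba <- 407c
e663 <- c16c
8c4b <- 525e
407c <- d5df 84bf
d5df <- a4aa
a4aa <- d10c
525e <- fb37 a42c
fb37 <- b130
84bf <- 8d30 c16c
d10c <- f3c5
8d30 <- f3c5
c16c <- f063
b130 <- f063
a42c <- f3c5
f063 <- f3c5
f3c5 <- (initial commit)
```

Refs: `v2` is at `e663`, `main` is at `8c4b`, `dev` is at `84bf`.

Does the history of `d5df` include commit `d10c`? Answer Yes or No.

Yes

Ancestors of d5df (commits reachable by following parents): {a4aa, d10c, d5df, f3c5}.
d10c is in that set, so it is an ancestor of d5df.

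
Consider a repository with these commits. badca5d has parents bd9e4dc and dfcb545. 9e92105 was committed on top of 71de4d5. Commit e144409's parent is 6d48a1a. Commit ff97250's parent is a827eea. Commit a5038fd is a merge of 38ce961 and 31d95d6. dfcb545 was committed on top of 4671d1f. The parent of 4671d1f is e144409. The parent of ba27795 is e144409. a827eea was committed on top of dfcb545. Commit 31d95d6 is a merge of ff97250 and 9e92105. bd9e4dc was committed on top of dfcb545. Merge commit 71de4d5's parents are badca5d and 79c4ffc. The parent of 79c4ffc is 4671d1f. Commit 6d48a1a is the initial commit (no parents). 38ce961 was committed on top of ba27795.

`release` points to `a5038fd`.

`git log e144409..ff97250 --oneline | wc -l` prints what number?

Reachable from ff97250: {4671d1f, 6d48a1a, a827eea, dfcb545, e144409, ff97250}.
Reachable from e144409: {6d48a1a, e144409}.
In ff97250's history but not e144409's: {4671d1f, a827eea, dfcb545, ff97250} — 4 commits.

4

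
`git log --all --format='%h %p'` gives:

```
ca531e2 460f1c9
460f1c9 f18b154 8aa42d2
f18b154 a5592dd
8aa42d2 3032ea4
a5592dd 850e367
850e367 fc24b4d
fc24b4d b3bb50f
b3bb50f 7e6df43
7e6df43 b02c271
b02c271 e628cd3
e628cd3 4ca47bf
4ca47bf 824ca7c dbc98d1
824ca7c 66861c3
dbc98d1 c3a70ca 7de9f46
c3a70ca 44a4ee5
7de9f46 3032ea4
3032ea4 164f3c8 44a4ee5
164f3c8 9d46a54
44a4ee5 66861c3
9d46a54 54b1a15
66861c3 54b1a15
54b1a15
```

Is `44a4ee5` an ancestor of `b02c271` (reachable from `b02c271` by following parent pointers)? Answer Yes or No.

Yes

Ancestors of b02c271 (commits reachable by following parents): {164f3c8, 3032ea4, 44a4ee5, 4ca47bf, 54b1a15, 66861c3, 7de9f46, 824ca7c, 9d46a54, b02c271, c3a70ca, dbc98d1, e628cd3}.
44a4ee5 is in that set, so it is an ancestor of b02c271.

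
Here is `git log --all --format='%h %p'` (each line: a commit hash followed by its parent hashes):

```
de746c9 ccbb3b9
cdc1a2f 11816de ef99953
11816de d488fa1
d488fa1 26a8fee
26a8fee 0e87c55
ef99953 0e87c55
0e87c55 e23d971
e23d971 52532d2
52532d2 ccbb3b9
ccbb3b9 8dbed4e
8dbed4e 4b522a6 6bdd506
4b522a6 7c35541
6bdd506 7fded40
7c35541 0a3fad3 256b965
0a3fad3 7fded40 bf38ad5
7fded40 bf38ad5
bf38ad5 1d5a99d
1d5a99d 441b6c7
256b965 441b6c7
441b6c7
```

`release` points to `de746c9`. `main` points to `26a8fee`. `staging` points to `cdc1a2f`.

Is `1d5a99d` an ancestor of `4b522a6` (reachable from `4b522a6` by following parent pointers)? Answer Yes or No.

Yes

Ancestors of 4b522a6 (commits reachable by following parents): {0a3fad3, 1d5a99d, 256b965, 441b6c7, 4b522a6, 7c35541, 7fded40, bf38ad5}.
1d5a99d is in that set, so it is an ancestor of 4b522a6.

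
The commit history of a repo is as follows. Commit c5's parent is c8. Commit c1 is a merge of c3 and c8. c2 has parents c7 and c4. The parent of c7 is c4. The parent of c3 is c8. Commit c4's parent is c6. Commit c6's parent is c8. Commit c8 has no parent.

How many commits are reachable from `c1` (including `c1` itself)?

Walking parent pointers from c1: reachable set = {c1, c3, c8}.
That is 3 commits.

3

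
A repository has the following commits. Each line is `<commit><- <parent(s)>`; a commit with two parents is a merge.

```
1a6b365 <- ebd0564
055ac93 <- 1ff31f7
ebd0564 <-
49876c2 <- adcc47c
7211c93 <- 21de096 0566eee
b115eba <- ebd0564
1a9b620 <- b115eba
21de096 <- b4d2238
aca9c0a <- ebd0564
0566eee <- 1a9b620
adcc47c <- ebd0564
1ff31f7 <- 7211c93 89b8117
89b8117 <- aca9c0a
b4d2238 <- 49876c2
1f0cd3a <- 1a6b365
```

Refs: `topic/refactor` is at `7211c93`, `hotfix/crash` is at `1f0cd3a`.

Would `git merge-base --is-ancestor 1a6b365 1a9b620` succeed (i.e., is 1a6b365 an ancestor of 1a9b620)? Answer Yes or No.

Ancestors of 1a9b620: {1a9b620, b115eba, ebd0564}.
1a6b365 is not in that set, so it is not an ancestor of 1a9b620.

No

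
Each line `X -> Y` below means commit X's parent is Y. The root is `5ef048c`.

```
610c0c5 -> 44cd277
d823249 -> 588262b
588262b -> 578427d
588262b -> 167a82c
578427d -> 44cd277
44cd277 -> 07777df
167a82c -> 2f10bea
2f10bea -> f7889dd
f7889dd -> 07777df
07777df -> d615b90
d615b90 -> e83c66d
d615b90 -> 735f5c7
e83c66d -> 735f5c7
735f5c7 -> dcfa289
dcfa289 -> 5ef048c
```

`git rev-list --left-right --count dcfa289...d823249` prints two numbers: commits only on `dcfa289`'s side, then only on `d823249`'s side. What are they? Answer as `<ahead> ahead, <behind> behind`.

Reachable from dcfa289: {5ef048c, dcfa289}.
Reachable from d823249: {07777df, 167a82c, 2f10bea, 44cd277, 578427d, 588262b, 5ef048c, 735f5c7, d615b90, d823249, dcfa289, e83c66d, f7889dd}.
Only in dcfa289's history (ahead): {} — 0.
Only in d823249's history (behind): {07777df, 167a82c, 2f10bea, 44cd277, 578427d, 588262b, 735f5c7, d615b90, d823249, e83c66d, f7889dd} — 11.

0 ahead, 11 behind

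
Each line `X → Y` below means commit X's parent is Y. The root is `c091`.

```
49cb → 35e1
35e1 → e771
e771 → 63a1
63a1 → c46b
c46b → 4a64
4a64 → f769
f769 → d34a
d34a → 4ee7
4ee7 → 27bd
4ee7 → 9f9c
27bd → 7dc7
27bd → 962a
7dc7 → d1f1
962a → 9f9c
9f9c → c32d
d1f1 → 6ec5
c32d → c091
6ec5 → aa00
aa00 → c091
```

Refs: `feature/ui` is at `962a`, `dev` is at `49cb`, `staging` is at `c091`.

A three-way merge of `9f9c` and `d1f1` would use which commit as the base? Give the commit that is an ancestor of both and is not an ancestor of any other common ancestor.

Ancestors of 9f9c: {9f9c, c091, c32d}.
Ancestors of d1f1: {6ec5, aa00, c091, d1f1}.
Common ancestors: {c091}.
The only common ancestor is c091, so it is the merge base.

c091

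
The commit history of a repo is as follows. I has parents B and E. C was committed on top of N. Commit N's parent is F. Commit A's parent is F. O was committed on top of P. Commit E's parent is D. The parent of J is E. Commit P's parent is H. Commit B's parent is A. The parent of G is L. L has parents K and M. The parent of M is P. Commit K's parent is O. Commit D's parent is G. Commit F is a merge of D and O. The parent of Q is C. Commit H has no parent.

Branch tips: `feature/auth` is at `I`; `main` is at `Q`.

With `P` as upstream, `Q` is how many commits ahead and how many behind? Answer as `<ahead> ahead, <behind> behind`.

10 ahead, 0 behind

Reachable from Q: {C, D, F, G, H, K, L, M, N, O, P, Q}.
Reachable from P: {H, P}.
Only in Q's history (ahead): {C, D, F, G, K, L, M, N, O, Q} — 10.
Only in P's history (behind): {} — 0.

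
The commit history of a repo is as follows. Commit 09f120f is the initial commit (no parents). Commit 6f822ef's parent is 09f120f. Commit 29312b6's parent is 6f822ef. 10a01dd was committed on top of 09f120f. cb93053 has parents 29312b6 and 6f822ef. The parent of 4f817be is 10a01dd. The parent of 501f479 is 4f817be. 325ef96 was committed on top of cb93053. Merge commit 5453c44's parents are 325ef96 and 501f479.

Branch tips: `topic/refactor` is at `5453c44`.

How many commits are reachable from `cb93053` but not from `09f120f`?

Reachable from cb93053: {09f120f, 29312b6, 6f822ef, cb93053}.
Reachable from 09f120f: {09f120f}.
In cb93053's history but not 09f120f's: {29312b6, 6f822ef, cb93053} — 3 commits.

3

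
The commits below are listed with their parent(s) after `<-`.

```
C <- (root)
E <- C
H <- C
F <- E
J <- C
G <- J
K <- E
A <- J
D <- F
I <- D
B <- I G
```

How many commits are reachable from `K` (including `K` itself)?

3

Walking parent pointers from K: reachable set = {C, E, K}.
That is 3 commits.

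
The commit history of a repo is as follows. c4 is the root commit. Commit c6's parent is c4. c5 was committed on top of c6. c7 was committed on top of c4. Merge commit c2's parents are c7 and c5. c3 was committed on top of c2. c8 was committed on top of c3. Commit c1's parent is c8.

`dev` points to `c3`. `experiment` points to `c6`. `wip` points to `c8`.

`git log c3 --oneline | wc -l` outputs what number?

6

Walking parent pointers from c3: reachable set = {c2, c3, c4, c5, c6, c7}.
That is 6 commits.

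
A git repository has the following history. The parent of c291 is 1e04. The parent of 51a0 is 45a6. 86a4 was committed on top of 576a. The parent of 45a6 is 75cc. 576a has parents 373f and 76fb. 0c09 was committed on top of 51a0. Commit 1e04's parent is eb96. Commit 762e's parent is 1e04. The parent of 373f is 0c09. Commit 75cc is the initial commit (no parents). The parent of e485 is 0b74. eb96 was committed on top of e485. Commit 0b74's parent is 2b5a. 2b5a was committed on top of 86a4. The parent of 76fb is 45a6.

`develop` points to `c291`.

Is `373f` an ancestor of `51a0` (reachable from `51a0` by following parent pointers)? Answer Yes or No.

Ancestors of 51a0: {45a6, 51a0, 75cc}.
373f is not in that set, so it is not an ancestor of 51a0.

No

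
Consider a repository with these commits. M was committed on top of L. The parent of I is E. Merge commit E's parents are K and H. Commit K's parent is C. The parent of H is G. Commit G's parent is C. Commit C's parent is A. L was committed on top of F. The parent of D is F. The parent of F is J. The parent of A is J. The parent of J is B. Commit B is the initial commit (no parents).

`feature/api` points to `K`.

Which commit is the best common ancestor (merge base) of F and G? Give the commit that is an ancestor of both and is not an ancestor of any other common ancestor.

J

Ancestors of F: {B, F, J}.
Ancestors of G: {A, B, C, G, J}.
Common ancestors: {B, J}.
Among these, J is not an ancestor of any other common ancestor — it is the merge base.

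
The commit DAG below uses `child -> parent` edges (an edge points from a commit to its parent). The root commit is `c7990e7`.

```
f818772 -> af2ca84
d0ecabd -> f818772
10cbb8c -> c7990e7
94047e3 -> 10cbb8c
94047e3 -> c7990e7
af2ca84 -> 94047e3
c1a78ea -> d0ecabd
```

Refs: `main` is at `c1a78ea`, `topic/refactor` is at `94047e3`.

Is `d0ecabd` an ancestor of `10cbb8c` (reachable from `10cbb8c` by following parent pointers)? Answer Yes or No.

Ancestors of 10cbb8c: {10cbb8c, c7990e7}.
d0ecabd is not in that set, so it is not an ancestor of 10cbb8c.

No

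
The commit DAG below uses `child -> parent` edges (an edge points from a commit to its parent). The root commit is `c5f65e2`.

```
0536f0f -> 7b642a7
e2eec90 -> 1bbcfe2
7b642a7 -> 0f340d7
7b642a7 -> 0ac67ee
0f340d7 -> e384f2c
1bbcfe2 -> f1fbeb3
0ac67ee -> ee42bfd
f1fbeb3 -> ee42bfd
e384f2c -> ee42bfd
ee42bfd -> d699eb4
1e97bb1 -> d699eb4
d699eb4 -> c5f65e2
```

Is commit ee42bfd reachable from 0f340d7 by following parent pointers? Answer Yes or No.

Yes

Ancestors of 0f340d7 (commits reachable by following parents): {0f340d7, c5f65e2, d699eb4, e384f2c, ee42bfd}.
ee42bfd is in that set, so it is an ancestor of 0f340d7.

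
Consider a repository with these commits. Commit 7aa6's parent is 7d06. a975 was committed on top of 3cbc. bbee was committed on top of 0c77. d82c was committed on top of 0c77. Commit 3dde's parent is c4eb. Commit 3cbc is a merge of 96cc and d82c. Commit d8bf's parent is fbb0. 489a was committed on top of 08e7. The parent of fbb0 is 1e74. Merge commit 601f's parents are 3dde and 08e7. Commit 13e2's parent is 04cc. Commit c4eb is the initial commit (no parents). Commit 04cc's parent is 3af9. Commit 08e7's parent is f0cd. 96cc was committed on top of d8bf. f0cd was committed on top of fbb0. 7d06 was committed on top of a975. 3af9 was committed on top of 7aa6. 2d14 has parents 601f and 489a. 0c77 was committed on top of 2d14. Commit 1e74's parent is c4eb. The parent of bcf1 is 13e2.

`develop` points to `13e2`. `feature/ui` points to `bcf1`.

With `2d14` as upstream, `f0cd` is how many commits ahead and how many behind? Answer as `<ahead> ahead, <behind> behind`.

Reachable from f0cd: {1e74, c4eb, f0cd, fbb0}.
Reachable from 2d14: {08e7, 1e74, 2d14, 3dde, 489a, 601f, c4eb, f0cd, fbb0}.
Only in f0cd's history (ahead): {} — 0.
Only in 2d14's history (behind): {08e7, 2d14, 3dde, 489a, 601f} — 5.

0 ahead, 5 behind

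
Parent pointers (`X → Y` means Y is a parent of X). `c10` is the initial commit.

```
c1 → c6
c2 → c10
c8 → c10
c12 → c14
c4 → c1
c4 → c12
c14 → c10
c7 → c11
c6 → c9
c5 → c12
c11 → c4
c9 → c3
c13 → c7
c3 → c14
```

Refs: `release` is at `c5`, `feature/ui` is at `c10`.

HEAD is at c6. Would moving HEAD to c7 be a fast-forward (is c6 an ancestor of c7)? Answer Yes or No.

Yes

A fast-forward from c6 to c7 is possible iff c6 is an ancestor of c7.
Ancestors of c7: {c1, c10, c11, c12, c14, c3, c4, c6, c7, c9}.
c6 is among them, so fast-forward is possible.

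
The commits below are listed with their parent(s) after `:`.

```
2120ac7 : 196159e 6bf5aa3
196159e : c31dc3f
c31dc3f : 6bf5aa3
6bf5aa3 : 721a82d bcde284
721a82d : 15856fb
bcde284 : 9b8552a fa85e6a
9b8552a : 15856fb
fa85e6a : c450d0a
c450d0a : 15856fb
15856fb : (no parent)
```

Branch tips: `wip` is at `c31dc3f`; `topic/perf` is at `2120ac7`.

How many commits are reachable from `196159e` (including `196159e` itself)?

9

Walking parent pointers from 196159e: reachable set = {15856fb, 196159e, 6bf5aa3, 721a82d, 9b8552a, bcde284, c31dc3f, c450d0a, fa85e6a}.
That is 9 commits.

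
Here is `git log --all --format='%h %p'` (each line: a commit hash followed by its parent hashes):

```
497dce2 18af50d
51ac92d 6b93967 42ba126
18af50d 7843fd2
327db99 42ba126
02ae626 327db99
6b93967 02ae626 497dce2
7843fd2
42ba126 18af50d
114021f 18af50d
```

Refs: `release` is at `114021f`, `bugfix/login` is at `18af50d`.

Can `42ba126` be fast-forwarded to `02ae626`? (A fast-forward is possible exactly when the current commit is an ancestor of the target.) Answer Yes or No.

Yes

A fast-forward from 42ba126 to 02ae626 is possible iff 42ba126 is an ancestor of 02ae626.
Ancestors of 02ae626: {02ae626, 18af50d, 327db99, 42ba126, 7843fd2}.
42ba126 is among them, so fast-forward is possible.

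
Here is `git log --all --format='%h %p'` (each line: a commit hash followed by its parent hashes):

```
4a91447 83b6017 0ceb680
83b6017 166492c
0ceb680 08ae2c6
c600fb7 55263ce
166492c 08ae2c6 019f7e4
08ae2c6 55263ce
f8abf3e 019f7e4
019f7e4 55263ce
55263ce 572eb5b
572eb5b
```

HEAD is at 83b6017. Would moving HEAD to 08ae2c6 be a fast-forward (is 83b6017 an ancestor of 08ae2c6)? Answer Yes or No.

A fast-forward from 83b6017 to 08ae2c6 is possible iff 83b6017 is an ancestor of 08ae2c6.
Ancestors of 08ae2c6: {08ae2c6, 55263ce, 572eb5b}.
83b6017 is not among them, so fast-forward is not possible.

No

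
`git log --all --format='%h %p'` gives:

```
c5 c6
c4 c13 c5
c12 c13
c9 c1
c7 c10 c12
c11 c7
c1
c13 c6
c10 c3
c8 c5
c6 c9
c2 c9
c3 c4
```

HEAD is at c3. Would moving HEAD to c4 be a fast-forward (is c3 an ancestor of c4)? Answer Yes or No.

A fast-forward from c3 to c4 is possible iff c3 is an ancestor of c4.
Ancestors of c4: {c1, c13, c4, c5, c6, c9}.
c3 is not among them, so fast-forward is not possible.

No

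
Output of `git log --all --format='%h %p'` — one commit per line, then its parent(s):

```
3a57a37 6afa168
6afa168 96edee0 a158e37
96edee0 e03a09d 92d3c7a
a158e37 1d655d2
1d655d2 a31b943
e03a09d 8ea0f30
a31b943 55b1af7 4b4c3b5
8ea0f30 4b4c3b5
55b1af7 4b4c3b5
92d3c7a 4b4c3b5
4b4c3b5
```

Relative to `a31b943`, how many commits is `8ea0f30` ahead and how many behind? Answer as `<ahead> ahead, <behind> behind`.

1 ahead, 2 behind

Reachable from 8ea0f30: {4b4c3b5, 8ea0f30}.
Reachable from a31b943: {4b4c3b5, 55b1af7, a31b943}.
Only in 8ea0f30's history (ahead): {8ea0f30} — 1.
Only in a31b943's history (behind): {55b1af7, a31b943} — 2.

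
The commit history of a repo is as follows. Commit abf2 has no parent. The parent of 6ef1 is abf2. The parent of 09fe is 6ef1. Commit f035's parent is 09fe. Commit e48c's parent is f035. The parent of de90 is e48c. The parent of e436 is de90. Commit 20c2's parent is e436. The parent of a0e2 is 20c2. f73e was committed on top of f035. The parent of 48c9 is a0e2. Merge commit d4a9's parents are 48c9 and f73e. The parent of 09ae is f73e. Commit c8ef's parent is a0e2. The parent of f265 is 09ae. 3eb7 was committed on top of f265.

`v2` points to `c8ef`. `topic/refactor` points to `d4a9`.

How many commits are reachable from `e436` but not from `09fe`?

4

Reachable from e436: {09fe, 6ef1, abf2, de90, e436, e48c, f035}.
Reachable from 09fe: {09fe, 6ef1, abf2}.
In e436's history but not 09fe's: {de90, e436, e48c, f035} — 4 commits.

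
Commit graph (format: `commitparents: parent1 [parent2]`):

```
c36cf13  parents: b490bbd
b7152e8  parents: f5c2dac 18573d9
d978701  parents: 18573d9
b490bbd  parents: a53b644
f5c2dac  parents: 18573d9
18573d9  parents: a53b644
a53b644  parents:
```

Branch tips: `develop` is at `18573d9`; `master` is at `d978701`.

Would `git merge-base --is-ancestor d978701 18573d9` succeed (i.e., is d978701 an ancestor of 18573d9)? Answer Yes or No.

No

Ancestors of 18573d9: {18573d9, a53b644}.
d978701 is not in that set, so it is not an ancestor of 18573d9.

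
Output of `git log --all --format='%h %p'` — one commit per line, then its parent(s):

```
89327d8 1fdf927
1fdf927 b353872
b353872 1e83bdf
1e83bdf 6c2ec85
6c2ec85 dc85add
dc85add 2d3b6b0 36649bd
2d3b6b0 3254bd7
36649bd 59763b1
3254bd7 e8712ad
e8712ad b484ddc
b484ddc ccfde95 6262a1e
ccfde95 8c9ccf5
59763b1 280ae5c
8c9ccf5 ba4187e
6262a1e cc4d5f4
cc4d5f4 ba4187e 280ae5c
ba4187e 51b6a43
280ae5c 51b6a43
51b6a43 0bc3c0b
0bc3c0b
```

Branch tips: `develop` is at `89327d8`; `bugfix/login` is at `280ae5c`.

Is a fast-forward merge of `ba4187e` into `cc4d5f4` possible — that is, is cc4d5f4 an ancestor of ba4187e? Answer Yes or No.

A fast-forward from cc4d5f4 to ba4187e is possible iff cc4d5f4 is an ancestor of ba4187e.
Ancestors of ba4187e: {0bc3c0b, 51b6a43, ba4187e}.
cc4d5f4 is not among them, so fast-forward is not possible.

No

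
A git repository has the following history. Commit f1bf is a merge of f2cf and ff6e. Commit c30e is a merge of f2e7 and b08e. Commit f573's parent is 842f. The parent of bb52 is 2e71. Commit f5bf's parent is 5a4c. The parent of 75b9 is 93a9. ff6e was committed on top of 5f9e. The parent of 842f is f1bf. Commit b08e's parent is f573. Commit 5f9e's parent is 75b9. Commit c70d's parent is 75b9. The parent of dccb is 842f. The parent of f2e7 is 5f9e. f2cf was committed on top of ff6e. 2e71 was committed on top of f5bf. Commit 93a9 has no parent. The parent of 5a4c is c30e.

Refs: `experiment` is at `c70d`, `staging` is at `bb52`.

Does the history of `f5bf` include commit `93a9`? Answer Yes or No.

Yes

Ancestors of f5bf (commits reachable by following parents): {5a4c, 5f9e, 75b9, 842f, 93a9, b08e, c30e, f1bf, f2cf, f2e7, f573, f5bf, ff6e}.
93a9 is in that set, so it is an ancestor of f5bf.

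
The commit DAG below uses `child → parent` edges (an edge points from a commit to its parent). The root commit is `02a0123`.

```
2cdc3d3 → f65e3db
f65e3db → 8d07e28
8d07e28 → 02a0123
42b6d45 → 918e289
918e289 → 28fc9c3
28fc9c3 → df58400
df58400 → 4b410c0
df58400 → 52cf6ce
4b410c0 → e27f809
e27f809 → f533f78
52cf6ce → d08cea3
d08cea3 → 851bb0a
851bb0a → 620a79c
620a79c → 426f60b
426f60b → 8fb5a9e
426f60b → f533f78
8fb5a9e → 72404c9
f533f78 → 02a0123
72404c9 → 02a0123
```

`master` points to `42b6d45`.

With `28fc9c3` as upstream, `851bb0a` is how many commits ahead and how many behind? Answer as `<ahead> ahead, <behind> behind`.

Reachable from 851bb0a: {02a0123, 426f60b, 620a79c, 72404c9, 851bb0a, 8fb5a9e, f533f78}.
Reachable from 28fc9c3: {02a0123, 28fc9c3, 426f60b, 4b410c0, 52cf6ce, 620a79c, 72404c9, 851bb0a, 8fb5a9e, d08cea3, df58400, e27f809, f533f78}.
Only in 851bb0a's history (ahead): {} — 0.
Only in 28fc9c3's history (behind): {28fc9c3, 4b410c0, 52cf6ce, d08cea3, df58400, e27f809} — 6.

0 ahead, 6 behind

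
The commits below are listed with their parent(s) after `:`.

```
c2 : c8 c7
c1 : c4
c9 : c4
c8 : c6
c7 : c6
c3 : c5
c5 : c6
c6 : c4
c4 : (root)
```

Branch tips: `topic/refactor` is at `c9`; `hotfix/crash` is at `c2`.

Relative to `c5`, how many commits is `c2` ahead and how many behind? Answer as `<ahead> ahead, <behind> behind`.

3 ahead, 1 behind

Reachable from c2: {c2, c4, c6, c7, c8}.
Reachable from c5: {c4, c5, c6}.
Only in c2's history (ahead): {c2, c7, c8} — 3.
Only in c5's history (behind): {c5} — 1.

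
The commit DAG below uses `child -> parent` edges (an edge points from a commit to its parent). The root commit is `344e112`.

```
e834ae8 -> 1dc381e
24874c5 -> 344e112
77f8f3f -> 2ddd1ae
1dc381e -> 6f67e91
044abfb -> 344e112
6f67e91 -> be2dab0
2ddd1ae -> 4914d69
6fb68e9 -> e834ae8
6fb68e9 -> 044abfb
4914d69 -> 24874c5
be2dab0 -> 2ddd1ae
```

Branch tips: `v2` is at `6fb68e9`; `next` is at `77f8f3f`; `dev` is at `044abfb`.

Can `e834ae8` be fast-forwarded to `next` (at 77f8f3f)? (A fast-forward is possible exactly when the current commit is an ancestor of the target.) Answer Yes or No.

A fast-forward from e834ae8 to 77f8f3f is possible iff e834ae8 is an ancestor of 77f8f3f.
Ancestors of 77f8f3f: {24874c5, 2ddd1ae, 344e112, 4914d69, 77f8f3f}.
e834ae8 is not among them, so fast-forward is not possible.

No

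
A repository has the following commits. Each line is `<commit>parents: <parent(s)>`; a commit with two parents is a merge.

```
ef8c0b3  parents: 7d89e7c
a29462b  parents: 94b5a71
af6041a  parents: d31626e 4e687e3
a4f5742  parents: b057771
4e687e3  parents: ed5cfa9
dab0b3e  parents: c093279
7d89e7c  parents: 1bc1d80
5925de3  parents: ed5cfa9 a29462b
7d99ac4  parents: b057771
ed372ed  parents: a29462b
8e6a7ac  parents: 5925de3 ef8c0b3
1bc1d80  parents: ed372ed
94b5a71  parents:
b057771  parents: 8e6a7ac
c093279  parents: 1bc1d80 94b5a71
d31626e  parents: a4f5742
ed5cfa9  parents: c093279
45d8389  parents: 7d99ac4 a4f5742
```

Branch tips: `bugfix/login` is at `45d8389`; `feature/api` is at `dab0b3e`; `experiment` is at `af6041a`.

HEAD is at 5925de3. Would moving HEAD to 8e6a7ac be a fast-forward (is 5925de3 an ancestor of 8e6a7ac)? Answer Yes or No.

Yes

A fast-forward from 5925de3 to 8e6a7ac is possible iff 5925de3 is an ancestor of 8e6a7ac.
Ancestors of 8e6a7ac: {1bc1d80, 5925de3, 7d89e7c, 8e6a7ac, 94b5a71, a29462b, c093279, ed372ed, ed5cfa9, ef8c0b3}.
5925de3 is among them, so fast-forward is possible.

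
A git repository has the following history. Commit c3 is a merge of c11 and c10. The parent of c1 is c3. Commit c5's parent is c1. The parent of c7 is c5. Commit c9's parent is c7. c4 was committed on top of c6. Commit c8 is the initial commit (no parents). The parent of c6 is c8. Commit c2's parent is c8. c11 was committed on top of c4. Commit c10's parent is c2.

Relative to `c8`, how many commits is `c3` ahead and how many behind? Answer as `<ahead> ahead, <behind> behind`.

Reachable from c3: {c10, c11, c2, c3, c4, c6, c8}.
Reachable from c8: {c8}.
Only in c3's history (ahead): {c10, c11, c2, c3, c4, c6} — 6.
Only in c8's history (behind): {} — 0.

6 ahead, 0 behind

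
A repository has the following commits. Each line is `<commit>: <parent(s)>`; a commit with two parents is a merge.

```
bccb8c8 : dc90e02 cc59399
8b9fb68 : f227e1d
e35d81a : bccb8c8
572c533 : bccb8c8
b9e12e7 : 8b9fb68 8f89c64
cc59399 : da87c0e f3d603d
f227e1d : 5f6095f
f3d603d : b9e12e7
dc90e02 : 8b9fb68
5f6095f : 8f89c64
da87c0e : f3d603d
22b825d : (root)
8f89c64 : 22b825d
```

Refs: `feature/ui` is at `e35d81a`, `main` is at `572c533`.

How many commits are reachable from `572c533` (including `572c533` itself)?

12

Walking parent pointers from 572c533: reachable set = {22b825d, 572c533, 5f6095f, 8b9fb68, 8f89c64, b9e12e7, bccb8c8, cc59399, da87c0e, dc90e02, f227e1d, f3d603d}.
That is 12 commits.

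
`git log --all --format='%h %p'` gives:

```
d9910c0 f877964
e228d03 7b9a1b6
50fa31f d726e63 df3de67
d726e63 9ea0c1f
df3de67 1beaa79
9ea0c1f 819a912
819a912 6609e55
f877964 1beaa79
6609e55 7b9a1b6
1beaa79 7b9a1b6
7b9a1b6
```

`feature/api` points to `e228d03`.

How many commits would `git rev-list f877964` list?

3

Walking parent pointers from f877964: reachable set = {1beaa79, 7b9a1b6, f877964}.
That is 3 commits.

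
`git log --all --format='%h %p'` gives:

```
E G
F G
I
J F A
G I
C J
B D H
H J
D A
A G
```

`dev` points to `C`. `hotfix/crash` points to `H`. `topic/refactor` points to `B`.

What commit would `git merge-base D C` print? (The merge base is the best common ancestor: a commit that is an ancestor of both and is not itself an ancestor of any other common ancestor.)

Ancestors of D: {A, D, G, I}.
Ancestors of C: {A, C, F, G, I, J}.
Common ancestors: {A, G, I}.
Among these, A is not an ancestor of any other common ancestor — it is the merge base.

A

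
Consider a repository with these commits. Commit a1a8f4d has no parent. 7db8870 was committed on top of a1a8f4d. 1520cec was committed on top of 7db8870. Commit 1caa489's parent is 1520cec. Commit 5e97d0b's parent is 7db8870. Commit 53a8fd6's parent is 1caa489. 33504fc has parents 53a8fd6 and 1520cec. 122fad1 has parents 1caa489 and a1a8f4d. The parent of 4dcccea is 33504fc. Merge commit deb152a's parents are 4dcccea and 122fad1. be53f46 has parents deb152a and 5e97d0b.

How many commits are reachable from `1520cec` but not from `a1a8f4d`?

2

Reachable from 1520cec: {1520cec, 7db8870, a1a8f4d}.
Reachable from a1a8f4d: {a1a8f4d}.
In 1520cec's history but not a1a8f4d's: {1520cec, 7db8870} — 2 commits.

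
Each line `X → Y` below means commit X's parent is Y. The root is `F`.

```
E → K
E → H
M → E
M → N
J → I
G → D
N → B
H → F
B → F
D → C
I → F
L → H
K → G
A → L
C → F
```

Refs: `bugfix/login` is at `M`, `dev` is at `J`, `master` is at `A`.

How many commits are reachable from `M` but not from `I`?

9

Reachable from M: {B, C, D, E, F, G, H, K, M, N}.
Reachable from I: {F, I}.
In M's history but not I's: {B, C, D, E, G, H, K, M, N} — 9 commits.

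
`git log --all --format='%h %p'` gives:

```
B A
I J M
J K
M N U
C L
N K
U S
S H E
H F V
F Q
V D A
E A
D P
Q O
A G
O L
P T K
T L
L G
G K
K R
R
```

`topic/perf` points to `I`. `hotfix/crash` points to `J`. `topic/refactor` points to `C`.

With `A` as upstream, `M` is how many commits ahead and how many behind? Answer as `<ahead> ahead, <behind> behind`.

14 ahead, 0 behind

Reachable from M: {A, D, E, F, G, H, K, L, M, N, O, P, Q, R, S, T, U, V}.
Reachable from A: {A, G, K, R}.
Only in M's history (ahead): {D, E, F, H, L, M, N, O, P, Q, S, T, U, V} — 14.
Only in A's history (behind): {} — 0.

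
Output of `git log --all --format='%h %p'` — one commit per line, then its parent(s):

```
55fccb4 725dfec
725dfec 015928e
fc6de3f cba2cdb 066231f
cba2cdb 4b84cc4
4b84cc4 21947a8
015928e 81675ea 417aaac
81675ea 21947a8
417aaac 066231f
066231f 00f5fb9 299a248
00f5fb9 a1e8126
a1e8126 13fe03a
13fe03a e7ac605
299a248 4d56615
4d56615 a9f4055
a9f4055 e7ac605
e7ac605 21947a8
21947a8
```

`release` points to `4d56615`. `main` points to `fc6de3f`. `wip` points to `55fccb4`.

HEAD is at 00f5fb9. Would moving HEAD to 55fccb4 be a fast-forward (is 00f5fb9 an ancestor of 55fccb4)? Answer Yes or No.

Yes

A fast-forward from 00f5fb9 to 55fccb4 is possible iff 00f5fb9 is an ancestor of 55fccb4.
Ancestors of 55fccb4: {00f5fb9, 015928e, 066231f, 13fe03a, 21947a8, 299a248, 417aaac, 4d56615, 55fccb4, 725dfec, 81675ea, a1e8126, a9f4055, e7ac605}.
00f5fb9 is among them, so fast-forward is possible.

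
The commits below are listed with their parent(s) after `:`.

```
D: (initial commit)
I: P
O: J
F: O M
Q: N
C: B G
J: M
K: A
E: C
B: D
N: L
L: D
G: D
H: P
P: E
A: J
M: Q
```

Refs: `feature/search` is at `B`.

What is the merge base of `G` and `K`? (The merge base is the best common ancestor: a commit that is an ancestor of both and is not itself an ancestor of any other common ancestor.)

Ancestors of G: {D, G}.
Ancestors of K: {A, D, J, K, L, M, N, Q}.
Common ancestors: {D}.
The only common ancestor is D, so it is the merge base.

D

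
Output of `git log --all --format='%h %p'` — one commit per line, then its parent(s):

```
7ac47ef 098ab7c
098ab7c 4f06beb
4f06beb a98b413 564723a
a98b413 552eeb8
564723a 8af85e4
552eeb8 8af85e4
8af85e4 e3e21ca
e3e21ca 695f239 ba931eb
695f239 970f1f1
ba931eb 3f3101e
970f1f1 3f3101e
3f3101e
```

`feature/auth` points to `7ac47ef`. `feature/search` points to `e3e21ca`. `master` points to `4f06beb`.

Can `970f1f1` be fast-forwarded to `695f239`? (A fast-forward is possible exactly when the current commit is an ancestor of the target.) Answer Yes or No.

Yes

A fast-forward from 970f1f1 to 695f239 is possible iff 970f1f1 is an ancestor of 695f239.
Ancestors of 695f239: {3f3101e, 695f239, 970f1f1}.
970f1f1 is among them, so fast-forward is possible.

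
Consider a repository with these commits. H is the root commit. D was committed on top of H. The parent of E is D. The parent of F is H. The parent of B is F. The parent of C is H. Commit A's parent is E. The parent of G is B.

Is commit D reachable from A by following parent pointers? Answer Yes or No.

Ancestors of A (commits reachable by following parents): {A, D, E, H}.
D is in that set, so it is an ancestor of A.

Yes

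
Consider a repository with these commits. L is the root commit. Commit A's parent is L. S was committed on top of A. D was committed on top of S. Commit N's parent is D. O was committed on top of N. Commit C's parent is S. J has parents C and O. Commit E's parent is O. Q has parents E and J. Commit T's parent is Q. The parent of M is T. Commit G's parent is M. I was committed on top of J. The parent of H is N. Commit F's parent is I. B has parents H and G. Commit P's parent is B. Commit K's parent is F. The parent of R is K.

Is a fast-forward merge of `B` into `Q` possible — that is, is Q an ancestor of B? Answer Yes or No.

Yes

A fast-forward from Q to B is possible iff Q is an ancestor of B.
Ancestors of B: {A, B, C, D, E, G, H, J, L, M, N, O, Q, S, T}.
Q is among them, so fast-forward is possible.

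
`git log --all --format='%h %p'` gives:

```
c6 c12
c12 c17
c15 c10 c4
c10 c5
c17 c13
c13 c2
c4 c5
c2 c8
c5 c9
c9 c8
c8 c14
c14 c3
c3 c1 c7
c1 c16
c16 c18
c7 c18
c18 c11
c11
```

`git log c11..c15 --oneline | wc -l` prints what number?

12

Reachable from c15: {c1, c10, c11, c14, c15, c16, c18, c3, c4, c5, c7, c8, c9}.
Reachable from c11: {c11}.
In c15's history but not c11's: {c1, c10, c14, c15, c16, c18, c3, c4, c5, c7, c8, c9} — 12 commits.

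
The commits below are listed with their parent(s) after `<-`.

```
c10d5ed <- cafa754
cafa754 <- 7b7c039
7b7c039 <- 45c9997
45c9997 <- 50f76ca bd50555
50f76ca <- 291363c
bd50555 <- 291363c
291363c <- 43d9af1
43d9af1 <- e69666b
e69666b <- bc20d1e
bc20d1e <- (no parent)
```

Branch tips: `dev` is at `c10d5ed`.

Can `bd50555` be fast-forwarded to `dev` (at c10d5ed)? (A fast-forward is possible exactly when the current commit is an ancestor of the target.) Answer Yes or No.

A fast-forward from bd50555 to c10d5ed is possible iff bd50555 is an ancestor of c10d5ed.
Ancestors of c10d5ed: {291363c, 43d9af1, 45c9997, 50f76ca, 7b7c039, bc20d1e, bd50555, c10d5ed, cafa754, e69666b}.
bd50555 is among them, so fast-forward is possible.

Yes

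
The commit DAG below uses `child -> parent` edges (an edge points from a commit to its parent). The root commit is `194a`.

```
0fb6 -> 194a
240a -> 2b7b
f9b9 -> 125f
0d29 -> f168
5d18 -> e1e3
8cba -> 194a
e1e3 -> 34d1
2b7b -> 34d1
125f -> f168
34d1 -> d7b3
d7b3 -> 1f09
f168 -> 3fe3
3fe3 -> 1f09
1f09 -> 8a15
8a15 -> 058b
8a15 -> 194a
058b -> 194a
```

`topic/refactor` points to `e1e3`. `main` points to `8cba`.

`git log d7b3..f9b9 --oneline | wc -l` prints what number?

Reachable from f9b9: {058b, 125f, 194a, 1f09, 3fe3, 8a15, f168, f9b9}.
Reachable from d7b3: {058b, 194a, 1f09, 8a15, d7b3}.
In f9b9's history but not d7b3's: {125f, 3fe3, f168, f9b9} — 4 commits.

4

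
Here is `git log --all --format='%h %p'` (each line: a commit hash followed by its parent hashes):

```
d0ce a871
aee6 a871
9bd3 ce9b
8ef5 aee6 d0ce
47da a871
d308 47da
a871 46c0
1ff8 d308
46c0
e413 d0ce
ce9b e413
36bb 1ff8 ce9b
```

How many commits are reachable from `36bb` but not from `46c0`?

8

Reachable from 36bb: {1ff8, 36bb, 46c0, 47da, a871, ce9b, d0ce, d308, e413}.
Reachable from 46c0: {46c0}.
In 36bb's history but not 46c0's: {1ff8, 36bb, 47da, a871, ce9b, d0ce, d308, e413} — 8 commits.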